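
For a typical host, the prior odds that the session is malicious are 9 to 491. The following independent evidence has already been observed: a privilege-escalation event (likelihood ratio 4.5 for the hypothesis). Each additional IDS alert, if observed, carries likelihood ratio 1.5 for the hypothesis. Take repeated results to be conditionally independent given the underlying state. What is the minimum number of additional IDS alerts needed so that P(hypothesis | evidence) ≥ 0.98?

Prior odds = 9/491.
Bayes factor of the evidence already in hand = 4.5.
Odds after that evidence = (9/491) × 4.5 = 81/982.
Target odds = 0.98/0.02 = 49.
Need 1.5ⁿ ≥ 49 ÷ (81/982) = 48118/81.
1.5¹⁵ = 14348907/32768 falls short of 48118/81 but 1.5¹⁶ = 43046721/65536 reaches it, so n = 16.

16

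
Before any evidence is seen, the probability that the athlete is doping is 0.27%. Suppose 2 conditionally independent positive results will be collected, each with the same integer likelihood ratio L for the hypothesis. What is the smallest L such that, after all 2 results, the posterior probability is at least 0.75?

34

Prior odds = 0.0027/0.9973 = 27/9973.
Target odds = 0.75/0.25 = 3.
Need L² ≥ 3 ÷ (27/9973) = 9973/9.
33² = 1089 < 9973/9 ≤ 1156 = 34², so L = 34.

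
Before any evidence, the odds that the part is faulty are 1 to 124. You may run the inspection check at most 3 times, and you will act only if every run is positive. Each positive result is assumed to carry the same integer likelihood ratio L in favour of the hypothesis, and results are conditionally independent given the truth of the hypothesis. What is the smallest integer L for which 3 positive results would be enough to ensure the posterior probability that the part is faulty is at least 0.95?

14

Prior odds = 1/124.
Target odds = 0.95/0.05 = 19.
Need L³ ≥ 19 ÷ (1/124) = 2356.
13³ = 2197 < 2356 ≤ 2744 = 14³, so L = 14.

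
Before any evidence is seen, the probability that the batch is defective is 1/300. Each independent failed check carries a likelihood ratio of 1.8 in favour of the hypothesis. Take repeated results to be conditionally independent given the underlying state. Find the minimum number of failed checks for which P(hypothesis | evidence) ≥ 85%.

Prior odds = (1/300)/(299/300) = 1/299.
Likelihood ratio per failed check = 1.8.
Target odds: 0.85 ÷ 0.15 = 17/3.
Need (1/299) × 1.8ⁿ ≥ 17/3, i.e. 1.8ⁿ ≥ 5083/3.
1.8¹² ≈1156.83 falls short of 5083/3 but 1.8¹³ ≈2082.3 reaches it, so n = 13.

13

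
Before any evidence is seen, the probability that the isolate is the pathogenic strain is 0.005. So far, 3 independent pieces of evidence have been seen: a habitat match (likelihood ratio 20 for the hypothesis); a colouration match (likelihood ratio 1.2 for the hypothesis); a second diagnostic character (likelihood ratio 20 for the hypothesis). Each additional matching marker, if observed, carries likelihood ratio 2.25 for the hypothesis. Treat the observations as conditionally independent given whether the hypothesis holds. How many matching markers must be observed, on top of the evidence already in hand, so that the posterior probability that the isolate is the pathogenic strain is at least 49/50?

Prior odds = 0.005/0.995 = 1/199.
Combined Bayes factor of the evidence already in hand = 20 × 1.2 × 20 = 480.
Odds after that evidence = (1/199) × 480 = 480/199.
Target odds = 0.98/0.02 = 49.
Need 2.25ⁿ ≥ 49 ÷ (480/199) = 9751/480.
2.25³ = 11.390625 falls short of 9751/480 but 2.25⁴ = 25.62890625 reaches it, so n = 4.

4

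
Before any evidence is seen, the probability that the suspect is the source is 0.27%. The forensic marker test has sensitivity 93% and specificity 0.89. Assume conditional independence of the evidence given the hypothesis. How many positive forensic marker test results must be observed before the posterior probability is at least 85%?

4

Prior odds = 0.0027/0.9973 = 27/9973.
False-positive rate = 1 − 0.89 = 0.11; likelihood ratio of a positive = 0.93/0.11 = 93/11.
Target odds: 0.85 ÷ 0.15 = 17/3.
Need (27/9973) × (93/11)ⁿ ≥ 17/3, i.e. (93/11)ⁿ ≥ 169541/81.
(93/11)³ = 804357/1331 falls short of 169541/81 but (93/11)⁴ = 74805201/14641 reaches it, so n = 4.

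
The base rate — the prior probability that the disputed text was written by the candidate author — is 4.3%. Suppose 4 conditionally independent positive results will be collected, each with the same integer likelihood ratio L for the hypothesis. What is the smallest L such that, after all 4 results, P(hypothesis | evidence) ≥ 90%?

4

Prior odds = 0.043/0.957 = 43/957.
Target odds = 0.9/0.1 = 9.
Need L⁴ ≥ 9 ÷ (43/957) = 8613/43.
3⁴ = 81 < 8613/43 ≤ 256 = 4⁴, so L = 4.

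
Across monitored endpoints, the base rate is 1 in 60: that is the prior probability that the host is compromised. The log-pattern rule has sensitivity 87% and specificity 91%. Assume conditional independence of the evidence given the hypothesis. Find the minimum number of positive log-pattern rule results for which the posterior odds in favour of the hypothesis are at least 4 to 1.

Prior odds: (1/60) ÷ (59/60) = 1/59.
False-positive rate = 1 − 0.91 = 0.09; likelihood ratio of a positive = 0.87/0.09 = 29/3.
Target odds = 4.
Need (1/59) × (29/3)ⁿ ≥ 4, i.e. (29/3)ⁿ ≥ 236.
(29/3)² = 841/9 falls short of 236 but (29/3)³ = 24389/27 reaches it, so n = 3.

3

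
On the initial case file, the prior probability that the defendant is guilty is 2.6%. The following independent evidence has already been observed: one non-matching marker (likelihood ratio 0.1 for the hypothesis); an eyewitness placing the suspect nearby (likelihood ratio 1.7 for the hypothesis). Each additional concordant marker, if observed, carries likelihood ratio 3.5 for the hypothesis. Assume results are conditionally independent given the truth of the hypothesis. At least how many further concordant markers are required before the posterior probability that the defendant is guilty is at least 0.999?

10

Prior odds = 0.026/0.974 = 13/487.
Combined Bayes factor of the evidence already in hand = 0.1 × 1.7 = 0.17.
Odds after that evidence = (13/487) × 0.17 = 221/48700.
Target odds = 0.999/0.001 = 999.
Need 3.5ⁿ ≥ 999 ÷ (221/48700) = 48651300/221.
3.5⁹ = 40353607/512 falls short of 48651300/221 but 3.5¹⁰ = 282475249/1024 reaches it, so n = 10.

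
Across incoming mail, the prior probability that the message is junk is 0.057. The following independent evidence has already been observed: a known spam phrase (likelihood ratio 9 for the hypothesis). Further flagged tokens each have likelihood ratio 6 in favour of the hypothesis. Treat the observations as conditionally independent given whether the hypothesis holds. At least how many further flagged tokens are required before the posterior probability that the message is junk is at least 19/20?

2

Prior odds = 0.057/0.943 = 57/943.
Bayes factor of the evidence already in hand = 9.
Odds after that evidence = (57/943) × 9 = 513/943.
Target odds = 0.95/0.05 = 19.
Need 6ⁿ ≥ 19 ÷ (513/943) = 943/27.
6¹ = 6 falls short of 943/27 but 6² = 36 reaches it, so n = 2.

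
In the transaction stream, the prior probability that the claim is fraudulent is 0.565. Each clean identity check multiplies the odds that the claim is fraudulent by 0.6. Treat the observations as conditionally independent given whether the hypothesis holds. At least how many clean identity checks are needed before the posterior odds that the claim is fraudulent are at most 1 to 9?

5

Prior odds: 0.565 ÷ 0.435 = 113/87.
Likelihood ratio per clean identity check = 0.6.
Target odds = 1/9.
Require 0.6ⁿ ≤ 1/9 ÷ (113/87) = 29/339.
0.6⁴ = 0.1296 is still above 29/339 but 0.6⁵ = 0.07776 is at or below it, so n = 5.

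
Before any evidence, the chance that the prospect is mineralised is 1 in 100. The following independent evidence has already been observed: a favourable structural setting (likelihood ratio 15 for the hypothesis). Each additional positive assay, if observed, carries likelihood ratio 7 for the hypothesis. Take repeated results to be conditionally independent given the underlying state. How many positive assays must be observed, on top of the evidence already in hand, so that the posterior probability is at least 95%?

3

Prior odds = 0.01/0.99 = 1/99.
Bayes factor of the evidence already in hand = 15.
Odds after that evidence = (1/99) × 15 = 5/33.
Target odds = 0.95/0.05 = 19.
Need 7ⁿ ≥ 19 ÷ (5/33) = 125.4.
7² = 49 falls short of 125.4 but 7³ = 343 reaches it, so n = 3.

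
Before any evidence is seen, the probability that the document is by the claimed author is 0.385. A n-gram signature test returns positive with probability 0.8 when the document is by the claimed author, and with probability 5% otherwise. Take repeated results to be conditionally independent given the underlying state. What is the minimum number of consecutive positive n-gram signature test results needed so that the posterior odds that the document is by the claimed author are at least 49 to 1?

2

Prior odds: 0.385 ÷ 0.615 = 77/123.
Likelihood ratio of a positive result = 0.8/0.05 = 16.
Target odds = 49.
Require 16ⁿ ≥ 49 ÷ (77/123) = 861/11.
16¹ = 16 falls short of 861/11 but 16² = 256 reaches it, so n = 2.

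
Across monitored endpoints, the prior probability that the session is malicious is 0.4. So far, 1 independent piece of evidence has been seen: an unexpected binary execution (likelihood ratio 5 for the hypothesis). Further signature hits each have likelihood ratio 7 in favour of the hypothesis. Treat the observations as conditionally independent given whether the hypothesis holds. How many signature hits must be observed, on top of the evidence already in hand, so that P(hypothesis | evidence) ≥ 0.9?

Prior odds = 0.4/0.6 = 2/3.
Bayes factor of the evidence already in hand = 5.
Odds after that evidence = (2/3) × 5 = 10/3.
Target odds = 0.9/0.1 = 9.
Need 7ⁿ ≥ 9 ÷ (10/3) = 2.7.
7¹ = 7, which meets the required 2.7; so n = 1.

1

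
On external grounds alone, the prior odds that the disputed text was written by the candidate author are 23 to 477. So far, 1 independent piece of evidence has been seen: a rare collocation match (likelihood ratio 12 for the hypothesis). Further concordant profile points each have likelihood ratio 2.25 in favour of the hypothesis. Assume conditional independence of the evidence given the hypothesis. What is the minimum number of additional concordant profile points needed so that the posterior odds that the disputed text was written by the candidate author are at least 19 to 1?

Prior odds = 23/477.
Bayes factor of the evidence already in hand = 12.
Odds after that evidence = (23/477) × 12 = 92/159.
Target odds = 19.
Need 2.25ⁿ ≥ 19 ÷ (92/159) = 3021/92.
2.25⁴ = 25.62890625 falls short of 3021/92 but 2.25⁵ = 59049/1024 reaches it, so n = 5.

5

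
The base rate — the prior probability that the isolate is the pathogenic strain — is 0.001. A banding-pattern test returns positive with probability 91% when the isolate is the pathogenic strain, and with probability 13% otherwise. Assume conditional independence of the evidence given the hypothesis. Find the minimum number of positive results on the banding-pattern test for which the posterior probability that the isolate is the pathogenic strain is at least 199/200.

Prior odds: 0.001 ÷ 0.999 = 1/999.
Likelihood ratio of a positive result = 0.91/0.13 = 7.
Target odds: 0.995 ÷ 0.005 = 199.
Need (1/999) × 7ⁿ ≥ 199, i.e. 7ⁿ ≥ 198801.
7⁶ = 117649 falls short of 198801 but 7⁷ = 823543 reaches it, so n = 7.

7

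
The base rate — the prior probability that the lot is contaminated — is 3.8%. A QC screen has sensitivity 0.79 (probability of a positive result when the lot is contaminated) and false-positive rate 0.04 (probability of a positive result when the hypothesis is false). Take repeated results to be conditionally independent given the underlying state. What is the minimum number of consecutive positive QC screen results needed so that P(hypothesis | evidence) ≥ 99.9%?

4

Prior odds: 0.038 ÷ 0.962 = 19/481.
Likelihood ratio of a positive result = 0.79/0.04 = 19.75.
Target odds: 0.999 ÷ 0.001 = 999.
Need (19/481) × 19.75ⁿ ≥ 999, i.e. 19.75ⁿ ≥ 480519/19.
19.75³ = 7703.734375 falls short of 480519/19 but 19.75⁴ = 38950081/256 reaches it, so n = 4.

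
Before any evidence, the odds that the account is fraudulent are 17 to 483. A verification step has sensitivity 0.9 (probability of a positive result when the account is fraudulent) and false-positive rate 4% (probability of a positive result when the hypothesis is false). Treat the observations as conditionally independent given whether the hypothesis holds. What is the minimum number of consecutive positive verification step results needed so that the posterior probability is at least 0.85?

2

Prior odds = 17/483.
Likelihood ratio of a positive result = 0.9/0.04 = 22.5.
Target odds: 0.85 ÷ 0.15 = 17/3.
Require 22.5ⁿ ≥ 17/3 ÷ (17/483) = 161.
22.5¹ = 22.5 falls short of 161 but 22.5² = 506.25 reaches it, so n = 2.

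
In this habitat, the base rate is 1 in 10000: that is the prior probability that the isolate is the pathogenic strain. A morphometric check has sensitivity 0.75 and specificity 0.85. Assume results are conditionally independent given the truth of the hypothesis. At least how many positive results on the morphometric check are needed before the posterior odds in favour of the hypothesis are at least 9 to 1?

8

Prior odds: 0.0001 ÷ 0.9999 = 1/9999.
False-positive rate = 1 − 0.85 = 0.15; likelihood ratio of a positive = 0.75/0.15 = 5.
Target odds = 9.
Need (1/9999) × 5ⁿ ≥ 9, i.e. 5ⁿ ≥ 89991.
5⁷ = 78125 falls short of 89991 but 5⁸ = 390625 reaches it, so n = 8.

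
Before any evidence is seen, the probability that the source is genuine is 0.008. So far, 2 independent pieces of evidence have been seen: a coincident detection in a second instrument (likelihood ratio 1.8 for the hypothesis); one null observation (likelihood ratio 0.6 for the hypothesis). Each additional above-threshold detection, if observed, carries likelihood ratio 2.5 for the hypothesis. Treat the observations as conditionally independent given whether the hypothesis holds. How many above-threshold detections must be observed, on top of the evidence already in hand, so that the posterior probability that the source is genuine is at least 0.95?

Prior odds = 0.008/0.992 = 1/124.
Combined Bayes factor of the evidence already in hand = 1.8 × 0.6 = 1.08.
Odds after that evidence = (1/124) × 1.08 = 27/3100.
Target odds = 0.95/0.05 = 19.
Need 2.5ⁿ ≥ 19 ÷ (27/3100) = 58900/27.
2.5⁸ = 390625/256 falls short of 58900/27 but 2.5⁹ = 1953125/512 reaches it, so n = 9.

9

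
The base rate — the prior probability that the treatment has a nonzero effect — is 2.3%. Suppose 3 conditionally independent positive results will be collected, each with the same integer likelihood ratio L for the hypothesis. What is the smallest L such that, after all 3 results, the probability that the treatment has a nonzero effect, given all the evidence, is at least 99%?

17

Prior odds = 0.023/0.977 = 23/977.
Target odds = 0.99/0.01 = 99.
Need L³ ≥ 99 ÷ (23/977) = 96723/23.
16³ = 4096 < 96723/23 ≤ 4913 = 17³, so L = 17.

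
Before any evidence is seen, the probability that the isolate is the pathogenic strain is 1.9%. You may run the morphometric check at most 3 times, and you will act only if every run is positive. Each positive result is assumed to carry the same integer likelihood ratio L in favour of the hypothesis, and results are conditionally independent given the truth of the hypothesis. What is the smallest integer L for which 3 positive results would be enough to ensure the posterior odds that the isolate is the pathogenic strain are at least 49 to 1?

14

Prior odds = 0.019/0.981 = 19/981.
Target odds = 49.
Need L³ ≥ 49 ÷ (19/981) = 48069/19.
13³ = 2197 < 48069/19 ≤ 2744 = 14³, so L = 14.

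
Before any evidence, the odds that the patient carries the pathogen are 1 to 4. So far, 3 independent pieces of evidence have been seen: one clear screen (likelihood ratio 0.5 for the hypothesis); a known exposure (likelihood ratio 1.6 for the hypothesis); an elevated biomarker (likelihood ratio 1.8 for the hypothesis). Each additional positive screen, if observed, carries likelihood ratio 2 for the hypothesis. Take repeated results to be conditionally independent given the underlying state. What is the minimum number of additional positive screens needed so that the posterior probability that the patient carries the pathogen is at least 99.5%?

10

Prior odds = 0.25.
Combined Bayes factor of the evidence already in hand = 0.5 × 1.6 × 1.8 = 1.44.
Odds after that evidence = 0.25 × 1.44 = 0.36.
Target odds = 0.995/0.005 = 199.
Need 2ⁿ ≥ 199 ÷ 0.36 = 4975/9.
2⁹ = 512 falls short of 4975/9 but 2¹⁰ = 1024 reaches it, so n = 10.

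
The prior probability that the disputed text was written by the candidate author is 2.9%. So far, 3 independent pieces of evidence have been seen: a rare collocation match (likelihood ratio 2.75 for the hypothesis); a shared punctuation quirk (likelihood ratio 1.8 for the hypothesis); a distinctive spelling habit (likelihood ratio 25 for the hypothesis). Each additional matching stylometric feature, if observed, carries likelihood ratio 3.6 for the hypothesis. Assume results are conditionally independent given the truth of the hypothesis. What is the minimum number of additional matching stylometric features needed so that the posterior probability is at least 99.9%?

Prior odds = 0.029/0.971 = 29/971.
Combined Bayes factor of the evidence already in hand = 2.75 × 1.8 × 25 = 123.75.
Odds after that evidence = (29/971) × 123.75 = 14355/3884.
Target odds = 0.999/0.001 = 999.
Need 3.6ⁿ ≥ 999 ÷ (14355/3884) = 431124/1595.
3.6⁴ = 167.9616 falls short of 431124/1595 but 3.6⁵ = 604.66176 reaches it, so n = 5.

5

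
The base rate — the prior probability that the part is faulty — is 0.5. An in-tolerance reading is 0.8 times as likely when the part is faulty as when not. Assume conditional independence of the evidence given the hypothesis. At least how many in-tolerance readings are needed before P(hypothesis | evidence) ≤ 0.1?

Prior odds: 0.5 ÷ 0.5 = 1.
Likelihood ratio per in-tolerance reading = 0.8.
Target posterior odds = 0.1/0.9 = 1/9.
Require 0.8ⁿ ≤ 1/9 ÷ 1 = 1/9.
0.8⁹ = 262144/1953125 is still above 1/9 but 0.8¹⁰ = 1048576/9765625 is at or below it, so n = 10.

10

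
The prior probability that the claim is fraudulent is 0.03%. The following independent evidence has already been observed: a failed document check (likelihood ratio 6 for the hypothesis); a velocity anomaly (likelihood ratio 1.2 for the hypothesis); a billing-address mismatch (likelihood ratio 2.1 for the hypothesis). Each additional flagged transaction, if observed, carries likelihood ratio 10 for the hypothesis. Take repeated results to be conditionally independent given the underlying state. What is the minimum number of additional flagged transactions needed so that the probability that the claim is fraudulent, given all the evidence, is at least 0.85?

Prior odds = 0.0003/0.9997 = 3/9997.
Combined Bayes factor of the evidence already in hand = 6 × 1.2 × 2.1 = 15.12.
Odds after that evidence = (3/9997) × 15.12 = 1134/249925.
Target odds = 0.85/0.15 = 17/3.
Need 10ⁿ ≥ 17/3 ÷ (1134/249925) = 4248725/3402.
10³ = 1000 falls short of 4248725/3402 but 10⁴ = 10000 reaches it, so n = 4.

4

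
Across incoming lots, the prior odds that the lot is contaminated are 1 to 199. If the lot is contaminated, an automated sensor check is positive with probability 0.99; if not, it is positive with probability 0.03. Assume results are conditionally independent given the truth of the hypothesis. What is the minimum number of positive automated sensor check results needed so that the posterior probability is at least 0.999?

4

Prior odds = 1/199.
Likelihood ratio of a positive = 0.99/0.03 = 33.
Target posterior odds = 0.999/0.001 = 999.
Require 33ⁿ ≥ 999 ÷ (1/199) = 198801.
33³ = 35937 falls short of 198801 but 33⁴ = 1185921 reaches it, so n = 4.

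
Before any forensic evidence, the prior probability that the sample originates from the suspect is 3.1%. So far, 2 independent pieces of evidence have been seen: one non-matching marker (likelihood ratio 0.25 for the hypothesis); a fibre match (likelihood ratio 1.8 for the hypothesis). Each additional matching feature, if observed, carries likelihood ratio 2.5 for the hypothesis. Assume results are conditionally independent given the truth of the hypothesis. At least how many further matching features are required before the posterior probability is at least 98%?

Prior odds = 0.031/0.969 = 31/969.
Combined Bayes factor of the evidence already in hand = 0.25 × 1.8 = 0.45.
Odds after that evidence = (31/969) × 0.45 = 93/6460.
Target odds = 0.98/0.02 = 49.
Need 2.5ⁿ ≥ 49 ÷ (93/6460) = 316540/93.
2.5⁸ = 390625/256 falls short of 316540/93 but 2.5⁹ = 1953125/512 reaches it, so n = 9.

9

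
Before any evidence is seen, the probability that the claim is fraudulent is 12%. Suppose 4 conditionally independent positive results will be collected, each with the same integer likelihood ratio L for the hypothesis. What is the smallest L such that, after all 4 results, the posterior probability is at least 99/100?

6

Prior odds = 0.12/0.88 = 3/22.
Target odds = 0.99/0.01 = 99.
Need L⁴ ≥ 99 ÷ (3/22) = 726.
5⁴ = 625 < 726 ≤ 1296 = 6⁴, so L = 6.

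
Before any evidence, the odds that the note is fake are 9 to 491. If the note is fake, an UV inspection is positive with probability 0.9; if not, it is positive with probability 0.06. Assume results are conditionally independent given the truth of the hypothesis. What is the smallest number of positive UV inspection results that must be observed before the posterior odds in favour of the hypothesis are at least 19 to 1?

Prior odds = 9/491.
Likelihood ratio of a positive = 0.9/0.06 = 15.
Target odds = 19.
Require 15ⁿ ≥ 19 ÷ (9/491) = 9329/9.
15² = 225 falls short of 9329/9 but 15³ = 3375 reaches it, so n = 3.

3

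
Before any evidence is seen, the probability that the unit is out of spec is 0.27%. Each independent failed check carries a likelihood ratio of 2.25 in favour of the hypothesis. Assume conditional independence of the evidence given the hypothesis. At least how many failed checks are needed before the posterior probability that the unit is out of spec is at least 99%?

13

Prior odds = 0.0027/0.9973 = 27/9973.
Likelihood ratio per failed check = 2.25.
Target posterior odds = 0.99/0.01 = 99.
Require 2.25ⁿ ≥ 99 ÷ (27/9973) = 109703/3.
2.25¹² ≈16834.1 falls short of 109703/3 but 2.25¹³ ≈37876.8 reaches it, so n = 13.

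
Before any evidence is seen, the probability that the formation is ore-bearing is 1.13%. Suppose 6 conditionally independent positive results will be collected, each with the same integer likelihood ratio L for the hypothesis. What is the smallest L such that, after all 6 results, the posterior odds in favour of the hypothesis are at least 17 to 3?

3

Prior odds = 0.0113/0.9887 = 113/9887.
Target odds = 17/3.
Need L⁶ ≥ 17/3 ÷ (113/9887) = 168079/339.
2⁶ = 64 < 168079/339 ≤ 729 = 3⁶, so L = 3.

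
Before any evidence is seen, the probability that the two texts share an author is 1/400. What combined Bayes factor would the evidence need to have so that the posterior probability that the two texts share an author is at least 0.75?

Prior odds = 0.0025/0.9975 = 1/399.
Target odds = 0.75/0.25 = 3.
Required Bayes factor = 3 ÷ (1/399) = 1197.

1197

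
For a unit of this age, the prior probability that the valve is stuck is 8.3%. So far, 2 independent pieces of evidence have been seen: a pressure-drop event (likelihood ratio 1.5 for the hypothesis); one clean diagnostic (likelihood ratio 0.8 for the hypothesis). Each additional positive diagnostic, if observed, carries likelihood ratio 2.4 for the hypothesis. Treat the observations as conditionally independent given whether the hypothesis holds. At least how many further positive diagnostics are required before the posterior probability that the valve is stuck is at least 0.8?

5

Prior odds = 0.083/0.917 = 83/917.
Combined Bayes factor of the evidence already in hand = 1.5 × 0.8 = 1.2.
Odds after that evidence = (83/917) × 1.2 = 498/4585.
Target odds = 0.8/0.2 = 4.
Need 2.4ⁿ ≥ 4 ÷ (498/4585) = 9170/249.
2.4⁴ = 33.1776 falls short of 9170/249 but 2.4⁵ = 79.62624 reaches it, so n = 5.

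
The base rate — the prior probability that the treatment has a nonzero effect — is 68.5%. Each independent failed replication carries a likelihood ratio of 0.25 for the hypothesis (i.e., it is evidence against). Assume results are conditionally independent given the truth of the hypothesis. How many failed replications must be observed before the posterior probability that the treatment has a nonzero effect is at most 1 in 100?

4

Prior odds: 0.685 ÷ 0.315 = 137/63.
Likelihood ratio per failed replication = 0.25.
Target odds: 0.01 ÷ 0.99 = 1/99.
Require 0.25ⁿ ≤ 1/99 ÷ (137/63) = 7/1507.
0.25³ = 0.015625 is still above 7/1507 but 0.25⁴ = 0.00390625 is at or below it, so n = 4.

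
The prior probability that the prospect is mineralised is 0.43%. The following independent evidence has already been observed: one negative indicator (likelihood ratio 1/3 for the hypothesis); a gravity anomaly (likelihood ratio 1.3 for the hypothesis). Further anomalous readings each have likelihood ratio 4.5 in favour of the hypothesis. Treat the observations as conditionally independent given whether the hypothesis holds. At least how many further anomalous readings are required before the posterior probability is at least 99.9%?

9

Prior odds = 0.0043/0.9957 = 43/9957.
Combined Bayes factor of the evidence already in hand = (1/3) × 1.3 = 13/30.
Odds after that evidence = (43/9957) × 13/30 = 559/298710.
Target odds = 0.999/0.001 = 999.
Need 4.5ⁿ ≥ 999 ÷ (559/298710) = 298411290/559.
4.5⁸ = 43046721/256 falls short of 298411290/559 but 4.5⁹ = 387420489/512 reaches it, so n = 9.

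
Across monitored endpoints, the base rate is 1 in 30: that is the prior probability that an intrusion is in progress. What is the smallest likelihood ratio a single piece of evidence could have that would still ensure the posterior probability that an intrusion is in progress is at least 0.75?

Prior odds = (1/30)/(29/30) = 1/29.
Target odds = 0.75/0.25 = 3.
Required Bayes factor = 3 ÷ (1/29) = 87.

87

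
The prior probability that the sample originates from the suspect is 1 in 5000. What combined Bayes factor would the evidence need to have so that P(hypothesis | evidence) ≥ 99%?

Prior odds = 0.0002/0.9998 = 1/4999.
Target odds = 0.99/0.01 = 99.
Required Bayes factor = 99 ÷ (1/4999) = 494901.

494901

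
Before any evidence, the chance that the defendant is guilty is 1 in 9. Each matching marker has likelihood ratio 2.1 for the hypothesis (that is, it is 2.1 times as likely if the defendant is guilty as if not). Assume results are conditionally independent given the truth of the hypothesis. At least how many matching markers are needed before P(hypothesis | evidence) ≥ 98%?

Prior odds: (1/9) ÷ (8/9) = 0.125.
Likelihood ratio per matching marker = 2.1.
Target odds: 0.98 ÷ 0.02 = 49.
Require 2.1ⁿ ≥ 49 ÷ 0.125 = 392.
2.1⁸ ≈378.229 falls short of 392 but 2.1⁹ ≈794.28 reaches it, so n = 9.

9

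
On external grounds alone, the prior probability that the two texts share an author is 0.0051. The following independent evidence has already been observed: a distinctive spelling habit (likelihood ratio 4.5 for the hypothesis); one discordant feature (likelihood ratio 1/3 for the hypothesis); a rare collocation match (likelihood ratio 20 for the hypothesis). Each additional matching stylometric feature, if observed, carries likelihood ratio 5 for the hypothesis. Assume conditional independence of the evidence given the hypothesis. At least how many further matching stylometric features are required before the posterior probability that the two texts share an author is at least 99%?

5

Prior odds = 0.0051/0.9949 = 51/9949.
Combined Bayes factor of the evidence already in hand = 4.5 × (1/3) × 20 = 30.
Odds after that evidence = (51/9949) × 30 = 1530/9949.
Target odds = 0.99/0.01 = 99.
Need 5ⁿ ≥ 99 ÷ (1530/9949) = 109439/170.
5⁴ = 625 falls short of 109439/170 but 5⁵ = 3125 reaches it, so n = 5.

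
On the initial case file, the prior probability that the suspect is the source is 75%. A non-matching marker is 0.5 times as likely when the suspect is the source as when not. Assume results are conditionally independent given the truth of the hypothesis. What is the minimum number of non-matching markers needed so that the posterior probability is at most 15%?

Prior odds = 0.75/0.25 = 3.
Likelihood ratio per non-matching marker = 0.5.
Target posterior odds = 0.15/0.85 = 3/17.
Require 0.5ⁿ ≤ 3/17 ÷ 3 = 1/17.
0.5⁴ = 0.0625 is still above 1/17 but 0.5⁵ = 0.03125 is at or below it, so n = 5.

5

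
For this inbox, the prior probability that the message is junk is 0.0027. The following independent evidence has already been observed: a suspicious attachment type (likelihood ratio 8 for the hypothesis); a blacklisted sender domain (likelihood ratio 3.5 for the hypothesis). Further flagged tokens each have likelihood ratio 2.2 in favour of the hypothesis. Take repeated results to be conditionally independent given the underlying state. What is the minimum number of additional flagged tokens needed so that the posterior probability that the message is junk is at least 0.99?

Prior odds = 0.0027/0.9973 = 27/9973.
Combined Bayes factor of the evidence already in hand = 8 × 3.5 = 28.
Odds after that evidence = (27/9973) × 28 = 756/9973.
Target odds = 0.99/0.01 = 99.
Need 2.2ⁿ ≥ 99 ÷ (756/9973) = 109703/84.
2.2⁹ ≈1207.27 falls short of 109703/84 but 2.2¹⁰ ≈2655.99 reaches it, so n = 10.

10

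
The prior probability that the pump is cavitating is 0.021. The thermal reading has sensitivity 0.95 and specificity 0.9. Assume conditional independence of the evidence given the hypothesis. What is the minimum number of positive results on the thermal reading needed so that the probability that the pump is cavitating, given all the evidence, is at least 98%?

Prior odds = 0.021/0.979 = 21/979.
False-positive rate = 1 − 0.9 = 0.1; likelihood ratio of a positive = 0.95/0.1 = 9.5.
Target odds: 0.98 ÷ 0.02 = 49.
Need (21/979) × 9.5ⁿ ≥ 49, i.e. 9.5ⁿ ≥ 6853/3.
9.5³ = 857.375 falls short of 6853/3 but 9.5⁴ = 8145.0625 reaches it, so n = 4.

4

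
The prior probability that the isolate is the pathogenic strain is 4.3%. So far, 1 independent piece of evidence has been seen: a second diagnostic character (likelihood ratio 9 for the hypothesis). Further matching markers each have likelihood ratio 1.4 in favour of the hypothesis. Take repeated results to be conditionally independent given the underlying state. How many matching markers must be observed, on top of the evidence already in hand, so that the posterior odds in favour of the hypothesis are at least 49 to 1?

Prior odds = 0.043/0.957 = 43/957.
Bayes factor of the evidence already in hand = 9.
Odds after that evidence = (43/957) × 9 = 129/319.
Target odds = 49.
Need 1.4ⁿ ≥ 49 ÷ (129/319) = 15631/129.
1.4¹⁴ ≈111.12 falls short of 15631/129 but 1.4¹⁵ ≈155.568 reaches it, so n = 15.

15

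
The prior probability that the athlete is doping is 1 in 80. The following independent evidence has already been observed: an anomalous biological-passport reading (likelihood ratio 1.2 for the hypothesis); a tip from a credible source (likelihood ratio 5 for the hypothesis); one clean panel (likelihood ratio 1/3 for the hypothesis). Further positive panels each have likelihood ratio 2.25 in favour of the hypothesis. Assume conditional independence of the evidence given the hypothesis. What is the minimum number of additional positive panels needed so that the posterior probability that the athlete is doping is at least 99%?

11

Prior odds = 0.0125/0.9875 = 1/79.
Combined Bayes factor of the evidence already in hand = 1.2 × 5 × (1/3) = 2.
Odds after that evidence = (1/79) × 2 = 2/79.
Target odds = 0.99/0.01 = 99.
Need 2.25ⁿ ≥ 99 ÷ (2/79) = 3910.5.
2.25¹⁰ ≈3325.26 falls short of 3910.5 but 2.25¹¹ ≈7481.83 reaches it, so n = 11.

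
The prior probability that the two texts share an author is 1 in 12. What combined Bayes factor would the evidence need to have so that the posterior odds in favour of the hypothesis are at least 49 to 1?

Prior odds = (1/12)/(11/12) = 1/11.
Target odds = 49.
Required Bayes factor = 49 ÷ (1/11) = 539.

539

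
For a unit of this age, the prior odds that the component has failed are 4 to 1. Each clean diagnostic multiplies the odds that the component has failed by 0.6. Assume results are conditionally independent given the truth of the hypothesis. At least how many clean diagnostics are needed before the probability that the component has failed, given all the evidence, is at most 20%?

6

Prior odds = 4.
Likelihood ratio per clean diagnostic = 0.6.
Target posterior odds = 0.2/0.8 = 0.25.
Require 0.6ⁿ ≤ 0.25 ÷ 4 = 0.0625.
0.6⁵ = 0.07776 is still above 0.0625 but 0.6⁶ = 729/15625 is at or below it, so n = 6.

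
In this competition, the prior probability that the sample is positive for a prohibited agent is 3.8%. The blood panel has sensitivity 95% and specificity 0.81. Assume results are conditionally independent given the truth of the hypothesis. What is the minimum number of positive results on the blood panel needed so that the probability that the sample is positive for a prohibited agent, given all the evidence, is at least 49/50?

Prior odds = 0.038/0.962 = 19/481.
False-positive rate = 1 − 0.81 = 0.19; likelihood ratio of a positive = 0.95/0.19 = 5.
Target posterior odds = 0.98/0.02 = 49.
Need (19/481) × 5ⁿ ≥ 49, i.e. 5ⁿ ≥ 23569/19.
5⁴ = 625 falls short of 23569/19 but 5⁵ = 3125 reaches it, so n = 5.

5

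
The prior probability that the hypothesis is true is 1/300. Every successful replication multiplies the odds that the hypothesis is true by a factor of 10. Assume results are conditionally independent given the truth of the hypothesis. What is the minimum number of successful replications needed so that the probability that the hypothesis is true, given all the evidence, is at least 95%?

Prior odds: (1/300) ÷ (299/300) = 1/299.
Likelihood ratio per successful replication = 10.
Target posterior odds = 0.95/0.05 = 19.
Need (1/299) × 10ⁿ ≥ 19, i.e. 10ⁿ ≥ 5681.
10³ = 1000 falls short of 5681 but 10⁴ = 10000 reaches it, so n = 4.

4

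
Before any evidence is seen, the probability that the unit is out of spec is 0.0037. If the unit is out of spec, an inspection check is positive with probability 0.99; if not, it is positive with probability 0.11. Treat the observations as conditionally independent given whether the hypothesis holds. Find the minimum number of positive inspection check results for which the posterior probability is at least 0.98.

Prior odds: 0.0037 ÷ 0.9963 = 37/9963.
Likelihood ratio of a positive = 0.99/0.11 = 9.
Target odds: 0.98 ÷ 0.02 = 49.
Require 9ⁿ ≥ 49 ÷ (37/9963) = 488187/37.
9⁴ = 6561 falls short of 488187/37 but 9⁵ = 59049 reaches it, so n = 5.

5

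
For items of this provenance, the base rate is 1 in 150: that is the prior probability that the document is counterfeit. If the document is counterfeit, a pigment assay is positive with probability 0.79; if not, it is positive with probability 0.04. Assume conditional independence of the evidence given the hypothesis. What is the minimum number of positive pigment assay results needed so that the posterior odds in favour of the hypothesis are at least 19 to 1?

3

Prior odds: (1/150) ÷ (149/150) = 1/149.
Likelihood ratio of a positive = 0.79/0.04 = 19.75.
Target odds = 19.
Need (1/149) × 19.75ⁿ ≥ 19, i.e. 19.75ⁿ ≥ 2831.
19.75² = 390.0625 falls short of 2831 but 19.75³ = 7703.734375 reaches it, so n = 3.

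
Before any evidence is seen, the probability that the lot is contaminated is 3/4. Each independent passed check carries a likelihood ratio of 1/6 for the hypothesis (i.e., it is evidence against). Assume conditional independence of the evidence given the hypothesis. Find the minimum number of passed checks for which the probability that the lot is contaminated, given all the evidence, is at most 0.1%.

5

Prior odds = 0.75/0.25 = 3.
Likelihood ratio per passed check = 1/6.
Target odds: 0.001 ÷ 0.999 = 1/999.
Need 3 × (1/6)ⁿ ≤ 1/999, i.e. (1/6)ⁿ ≤ 1/2997.
(1/6)⁴ = 1/1296 is still above 1/2997 but (1/6)⁵ = 1/7776 is at or below it, so n = 5.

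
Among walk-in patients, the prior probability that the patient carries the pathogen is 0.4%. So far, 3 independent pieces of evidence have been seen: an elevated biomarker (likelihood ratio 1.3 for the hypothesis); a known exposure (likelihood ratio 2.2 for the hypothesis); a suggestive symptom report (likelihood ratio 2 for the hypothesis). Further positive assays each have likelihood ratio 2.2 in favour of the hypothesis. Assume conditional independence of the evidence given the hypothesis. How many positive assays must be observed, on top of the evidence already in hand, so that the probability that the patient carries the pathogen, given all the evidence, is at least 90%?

Prior odds = 0.004/0.996 = 1/249.
Combined Bayes factor of the evidence already in hand = 1.3 × 2.2 × 2 = 5.72.
Odds after that evidence = (1/249) × 5.72 = 143/6225.
Target odds = 0.9/0.1 = 9.
Need 2.2ⁿ ≥ 9 ÷ (143/6225) = 56025/143.
2.2⁷ = 19487171/78125 falls short of 56025/143 but 2.2⁸ = 214358881/390625 reaches it, so n = 8.

8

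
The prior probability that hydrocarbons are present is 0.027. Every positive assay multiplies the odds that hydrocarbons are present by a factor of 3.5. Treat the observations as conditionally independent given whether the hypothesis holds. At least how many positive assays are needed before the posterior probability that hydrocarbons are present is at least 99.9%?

Prior odds: 0.027 ÷ 0.973 = 27/973.
Likelihood ratio per positive assay = 3.5.
Target posterior odds = 0.999/0.001 = 999.
Need (27/973) × 3.5ⁿ ≥ 999, i.e. 3.5ⁿ ≥ 36001.
3.5⁸ = 5764801/256 falls short of 36001 but 3.5⁹ = 40353607/512 reaches it, so n = 9.

9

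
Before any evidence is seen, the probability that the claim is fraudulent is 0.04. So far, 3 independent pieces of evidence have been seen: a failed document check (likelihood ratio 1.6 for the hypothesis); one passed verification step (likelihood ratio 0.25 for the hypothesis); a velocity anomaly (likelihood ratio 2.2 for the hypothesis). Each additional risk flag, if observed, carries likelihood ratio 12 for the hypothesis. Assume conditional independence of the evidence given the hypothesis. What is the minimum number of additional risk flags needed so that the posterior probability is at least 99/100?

4

Prior odds = 0.04/0.96 = 1/24.
Combined Bayes factor of the evidence already in hand = 1.6 × 0.25 × 2.2 = 0.88.
Odds after that evidence = (1/24) × 0.88 = 11/300.
Target odds = 0.99/0.01 = 99.
Need 12ⁿ ≥ 99 ÷ (11/300) = 2700.
12³ = 1728 falls short of 2700 but 12⁴ = 20736 reaches it, so n = 4.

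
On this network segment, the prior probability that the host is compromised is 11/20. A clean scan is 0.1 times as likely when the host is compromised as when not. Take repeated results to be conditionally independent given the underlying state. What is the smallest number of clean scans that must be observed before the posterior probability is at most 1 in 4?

Prior odds = 0.55/0.45 = 11/9.
Likelihood ratio per clean scan = 0.1.
Target posterior odds = 0.25/0.75 = 1/3.
Need (11/9) × 0.1ⁿ ≤ 1/3, i.e. 0.1ⁿ ≤ 3/11.
0.1¹ = 0.1, which is already at or below the required 3/11; so n = 1.

1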